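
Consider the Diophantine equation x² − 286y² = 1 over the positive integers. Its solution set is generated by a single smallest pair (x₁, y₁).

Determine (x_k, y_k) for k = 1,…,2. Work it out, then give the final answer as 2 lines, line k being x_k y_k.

√286 → a₀=16, period (1,10,3,3,2,3,3,10,1,32); ℓ=10 even so k=9
a_0=16:  p_0=16·1+0=16,  q_0=16·0+1=1
a_1=1:  p_1=1·16+1=17,  q_1=1·1+0=1
…
a_3=3:  p_3=3·186+17=575,  q_3=3·11+1=34
a_4=3:  p_4=3·575+186=1911,  q_4=3·34+11=113
…
a_6=3:  p_6=3·4397+1911=15102,  q_6=3·260+113=893
…
a_8=10:  p_8=10·49703+15102=512132,  q_8=10·2939+893=30283
a_9=1:  p_9=1·512132+49703=561835,  q_9=1·30283+2939=33222
(x₁, y₁) = (561835, 33222);  561835² − 286·33222² = 1 ✓
(x_2, y_2) = (561835·561835 + 286·33222·33222, 561835·33222 + 33222·561835) = (631317134449, 37330564740)

561835 33222
631317134449 37330564740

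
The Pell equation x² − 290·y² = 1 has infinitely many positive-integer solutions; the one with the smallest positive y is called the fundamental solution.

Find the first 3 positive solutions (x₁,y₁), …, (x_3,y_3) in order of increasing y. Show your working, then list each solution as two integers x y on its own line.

579 34
670481 39372
776416419 45592742

√290 → a₀=17, period (34); ℓ=1 odd so k=1
i=0: a=17 ⇒ p=17, q=1
i=1: a=34 ⇒ p=579, q=34
fundamental: x₁=579, y₁=34  (since 335241 − 290·1156 = 1)
(579+34√290)^2 = 670481 + 39372√290
(579+34√290)^3 = 776416419 + 45592742√290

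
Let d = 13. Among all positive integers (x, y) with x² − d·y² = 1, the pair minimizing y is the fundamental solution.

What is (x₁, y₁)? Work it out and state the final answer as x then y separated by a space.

√13 = [3; 1,1,1,1,6, …], period ℓ=5 (odd) → k=9
a_0=3:  p_0=3·1+0=3,  q_0=3·0+1=1
a_1=1:  p_1=1·3+1=4,  q_1=1·1+0=1
…
a_4=1:  p_4=1·11+7=18,  q_4=1·3+2=5
a_5=6:  p_5=6·18+11=119,  q_5=6·5+3=33
…
a_7=1:  p_7=1·137+119=256,  q_7=1·38+33=71
a_8=1:  p_8=1·256+137=393,  q_8=1·71+38=109
a_9=1:  p_9=1·393+256=649,  q_9=1·109+71=180
fundamental: x₁=649, y₁=180  (since 421201 − 13·32400 = 1)

649 180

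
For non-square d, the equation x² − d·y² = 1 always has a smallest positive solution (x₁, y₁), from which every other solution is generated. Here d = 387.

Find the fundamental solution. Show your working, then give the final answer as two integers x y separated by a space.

√387 → a₀=19, period (1,2,19,2,1,38); ℓ=6 even so k=5
k=0  a_k=19  p_k/q_k = 19/1
…
k=4  a_k=2  p_k/q_k = 2341/119
k=5  a_k=1  p_k/q_k = 3482/177
→ (3482, 177).  Check: 3482²=12124324, 387·177²=12124323, difference 1.

3482 177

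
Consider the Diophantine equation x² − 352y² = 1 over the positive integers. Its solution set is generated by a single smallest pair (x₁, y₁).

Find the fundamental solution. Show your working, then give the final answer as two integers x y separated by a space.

77617 4137

√352 = [18; 1,3,5,9,5,3,1,36, …], period ℓ=8 (even) → k=7
step 0: (18, 1)  from 18·(1,0) + (0,1)
…
step 6: (59118, 3151)  from 3·(18499,986) + (3621,193)
step 7: (77617, 4137)  from 1·(59118,3151) + (18499,986)
→ (77617, 4137).  Check: 77617²=6024398689, 352·4137²=6024398688, difference 1.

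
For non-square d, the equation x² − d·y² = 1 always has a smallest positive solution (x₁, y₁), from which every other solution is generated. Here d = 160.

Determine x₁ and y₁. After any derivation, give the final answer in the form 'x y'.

[12; 1,1,1,5,1,1,1,24] for √160; ℓ=8 ⇒ convergent index 7
k=0  a_k=12  p_k/q_k = 12/1
…
k=2  a_k=1  p_k/q_k = 25/2
k=3  a_k=1  p_k/q_k = 38/3
k=4  a_k=5  p_k/q_k = 215/17
k=5  a_k=1  p_k/q_k = 253/20
k=6  a_k=1  p_k/q_k = 468/37
k=7  a_k=1  p_k/q_k = 721/57
(x₁, y₁) = (721, 57);  721² − 160·57² = 1 ✓

721 57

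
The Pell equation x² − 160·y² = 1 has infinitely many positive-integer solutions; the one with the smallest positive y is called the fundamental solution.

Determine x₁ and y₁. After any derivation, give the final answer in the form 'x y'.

721 57

[12; 1,1,1,5,1,1,1,24] for √160; ℓ=8 ⇒ convergent index 7
k=0  a_k=12  p_k/q_k = 12/1
…
k=3  a_k=1  p_k/q_k = 38/3
k=4  a_k=5  p_k/q_k = 215/17
k=5  a_k=1  p_k/q_k = 253/20
k=6  a_k=1  p_k/q_k = 468/37
k=7  a_k=1  p_k/q_k = 721/57
(x₁, y₁) = (721, 57);  721² − 160·57² = 1 ✓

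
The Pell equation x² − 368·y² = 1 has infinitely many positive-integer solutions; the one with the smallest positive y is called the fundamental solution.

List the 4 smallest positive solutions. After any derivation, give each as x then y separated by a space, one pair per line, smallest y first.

[19; 5,2,5,38] for √368; ℓ=4 ⇒ convergent index 3
step 0: (19, 1)  from 19·(1,0) + (0,1)
…
step 2: (211, 11)  from 2·(96,5) + (19,1)
step 3: (1151, 60)  from 5·(211,11) + (96,5)
→ (1151, 60).  Check: 1151²=1324801, 368·60²=1324800, difference 1.
(x_2, y_2) = (1151·1151 + 368·60·60, 1151·60 + 60·1151) = (2649601, 138120)
(x_3, y_3) = (1151·2649601 + 368·60·138120, 1151·138120 + 60·2649601) = (6099380351, 317952180)
(x_4, y_4) = (1151·6099380351 + 368·60·317952180, 1151·317952180 + 60·6099380351) = (14040770918401, 731925780240)

1151 60
2649601 138120
6099380351 317952180
14040770918401 731925780240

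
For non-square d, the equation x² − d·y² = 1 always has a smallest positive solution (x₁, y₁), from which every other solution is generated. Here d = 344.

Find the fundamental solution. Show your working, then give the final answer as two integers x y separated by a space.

√344 = [18; 1,1,4,1,3,1,4,1,1,36, …], period ℓ=10 (even) → k=9
step 0: (18, 1)  from 18·(1,0) + (0,1)
step 1: (19, 1)  from 1·(18,1) + (1,0)
…
step 3: (167, 9)  from 4·(37,2) + (19,1)
…
step 5: (779, 42)  from 3·(204,11) + (167,9)
step 6: (983, 53)  from 1·(779,42) + (204,11)
…
step 8: (5694, 307)  from 1·(4711,254) + (983,53)
step 9: (10405, 561)  from 1·(5694,307) + (4711,254)
(x₁, y₁) = (10405, 561);  10405² − 344·561² = 1 ✓

10405 561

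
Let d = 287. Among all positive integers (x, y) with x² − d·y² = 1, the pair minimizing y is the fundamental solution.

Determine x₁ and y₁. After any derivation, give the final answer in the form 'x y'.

288 17

d=287: √d = [16; 1,15,1,32] (ℓ=4, even), read p_3/q_3
step 0: (16, 1)  from 16·(1,0) + (0,1)
step 1: (17, 1)  from 1·(16,1) + (1,0)
step 2: (271, 16)  from 15·(17,1) + (16,1)
step 3: (288, 17)  from 1·(271,16) + (17,1)
→ (288, 17).  Check: 288²=82944, 287·17²=82943, difference 1.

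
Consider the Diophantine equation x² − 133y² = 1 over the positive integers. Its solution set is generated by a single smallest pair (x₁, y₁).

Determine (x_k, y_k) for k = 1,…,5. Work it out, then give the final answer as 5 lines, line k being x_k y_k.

2588599 224460
13401689565601 1162073863080
69383200415647777399 6016286479789825380
359210566425477440164982401 31147506330593762303822160
1859704226076779569066850908714999 161256807479731348725343689282300

[11; 1,1,7,5,1,…,1,1,22] for √133; ℓ=16 ⇒ convergent index 15
i=0: a=11 ⇒ p=11, q=1
…
i=4: a=5 ⇒ p=888, q=77
i=5: a=1 ⇒ p=1061, q=92
…
i=9: a=1 ⇒ p=10979, q=952
i=10: a=1 ⇒ p=18948, q=1643
…
i=12: a=5 ⇒ p=168583, q=14618
…
i=14: a=1 ⇒ p=1378591, q=119539
i=15: a=1 ⇒ p=2588599, q=224460
→ (2588599, 224460).  Check: 2588599²=6700844782801, 133·224460²=6700844782800, difference 1.
n=2: (2588599,224460)∘(2588599,224460) = (2588599·2588599+133·224460·224460, 2588599·224460+224460·2588599) = (13401689565601,1162073863080)
n=3: (13401689565601,1162073863080)∘(2588599,224460) = (2588599·13401689565601+133·224460·1162073863080, 2588599·1162073863080+224460·13401689565601) = (69383200415647777399,6016286479789825380)
n=4: (69383200415647777399,6016286479789825380)∘(2588599,224460) = (2588599·69383200415647777399+133·224460·6016286479789825380, 2588599·6016286479789825380+224460·69383200415647777399) = (359210566425477440164982401,31147506330593762303822160)
n=5: (359210566425477440164982401,31147506330593762303822160)∘(2588599,224460) = (2588599·359210566425477440164982401+133·224460·31147506330593762303822160, 2588599·31147506330593762303822160+224460·359210566425477440164982401) = (1859704226076779569066850908714999,161256807479731348725343689282300)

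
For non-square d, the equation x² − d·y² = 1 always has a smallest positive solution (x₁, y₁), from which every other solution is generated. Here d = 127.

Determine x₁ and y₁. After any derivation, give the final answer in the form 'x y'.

4730624 419775

[11; 3,1,2,2,7,11,7,2,2,1,3,22] for √127; ℓ=12 ⇒ convergent index 11
i=0: a=11 ⇒ p=11, q=1
i=1: a=3 ⇒ p=34, q=3
i=2: a=1 ⇒ p=45, q=4
i=3: a=2 ⇒ p=124, q=11
i=4: a=2 ⇒ p=293, q=26
i=5: a=7 ⇒ p=2175, q=193
i=6: a=11 ⇒ p=24218, q=2149
…
i=8: a=2 ⇒ p=367620, q=32621
…
i=10: a=1 ⇒ p=1274561, q=113099
i=11: a=3 ⇒ p=4730624, q=419775
→ (4730624, 419775).  Check: 4730624²=22378803429376, 127·419775²=22378803429375, difference 1.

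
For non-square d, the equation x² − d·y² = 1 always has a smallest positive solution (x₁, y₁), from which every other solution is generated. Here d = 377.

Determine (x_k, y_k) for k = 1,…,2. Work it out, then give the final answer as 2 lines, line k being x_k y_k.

√377 → a₀=19, period (2,2,2,38); ℓ=4 even so k=3
i=0: a=19 ⇒ p=19, q=1
i=1: a=2 ⇒ p=39, q=2
i=2: a=2 ⇒ p=97, q=5
i=3: a=2 ⇒ p=233, q=12
(x₁, y₁) = (233, 12);  233² − 377·12² = 1 ✓
k=2:  x_2 = 233·233+377·12·12 = 108577,  y_2 = 233·12+12·233 = 5592

233 12
108577 5592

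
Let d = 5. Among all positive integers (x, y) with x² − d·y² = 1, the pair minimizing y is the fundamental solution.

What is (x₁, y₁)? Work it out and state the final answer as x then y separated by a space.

9 4

[2; 4] for √5; ℓ=1 ⇒ convergent index 1
a_0=2:  p_0=2·1+0=2,  q_0=2·0+1=1
a_1=4:  p_1=4·2+1=9,  q_1=4·1+0=4
fundamental: x₁=9, y₁=4  (since 81 − 5·16 = 1)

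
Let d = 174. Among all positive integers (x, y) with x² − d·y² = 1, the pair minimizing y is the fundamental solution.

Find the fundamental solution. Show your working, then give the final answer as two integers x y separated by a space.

1451 110

[13; 5,4,5,26] for √174; ℓ=4 ⇒ convergent index 3
k=0  a_k=13  p_k/q_k = 13/1
k=1  a_k=5  p_k/q_k = 66/5
k=2  a_k=4  p_k/q_k = 277/21
k=3  a_k=5  p_k/q_k = 1451/110
→ (1451, 110).  Check: 1451²=2105401, 174·110²=2105400, difference 1.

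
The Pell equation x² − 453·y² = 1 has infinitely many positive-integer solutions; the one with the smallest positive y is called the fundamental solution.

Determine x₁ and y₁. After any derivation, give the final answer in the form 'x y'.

√453 → a₀=21, period (3,1,1,10,14,10,1,1,3,42); ℓ=10 even so k=9
step 0: (21, 1)  from 21·(1,0) + (0,1)
…
step 4: (1575, 74)  from 10·(149,7) + (85,4)
…
step 6: (223565, 10504)  from 10·(22199,1043) + (1575,74)
step 7: (245764, 11547)  from 1·(223565,10504) + (22199,1043)
step 8: (469329, 22051)  from 1·(245764,11547) + (223565,10504)
step 9: (1653751, 77700)  from 3·(469329,22051) + (245764,11547)
fundamental: x₁=1653751, y₁=77700  (since 2734892370001 − 453·6037290000 = 1)

1653751 77700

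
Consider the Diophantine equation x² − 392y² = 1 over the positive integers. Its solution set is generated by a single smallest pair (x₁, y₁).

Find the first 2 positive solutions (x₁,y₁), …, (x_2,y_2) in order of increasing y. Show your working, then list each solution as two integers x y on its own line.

99 5
19601 990

√392 = [19; 1,3,1,38, …], period ℓ=4 (even) → k=3
k=0  a_k=19  p_k/q_k = 19/1
k=1  a_k=1  p_k/q_k = 20/1
k=2  a_k=3  p_k/q_k = 79/4
k=3  a_k=1  p_k/q_k = 99/5
→ (99, 5).  Check: 99²=9801, 392·5²=9800, difference 1.
n=2: (99,5)∘(99,5) = (99·99+392·5·5, 99·5+5·99) = (19601,990)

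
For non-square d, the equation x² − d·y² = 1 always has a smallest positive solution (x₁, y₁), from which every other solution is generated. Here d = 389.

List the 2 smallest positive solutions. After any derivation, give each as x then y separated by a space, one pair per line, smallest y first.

[19; 1,2,1,1,1,1,2,1,38] for √389; ℓ=9 ⇒ convergent index 17
a_0=19:  p_0=19·1+0=19,  q_0=19·0+1=1
…
a_3=1:  p_3=1·59+20=79,  q_3=1·3+1=4
a_4=1:  p_4=1·79+59=138,  q_4=1·4+3=7
a_5=1:  p_5=1·138+79=217,  q_5=1·7+4=11
a_6=1:  p_6=1·217+138=355,  q_6=1·11+7=18
a_7=2:  p_7=2·355+217=927,  q_7=2·18+11=47
a_8=1:  p_8=1·927+355=1282,  q_8=1·47+18=65
…
a_10=1:  p_10=1·49643+1282=50925,  q_10=1·2517+65=2582
a_11=2:  p_11=2·50925+49643=151493,  q_11=2·2582+2517=7681
…
a_13=1:  p_13=1·202418+151493=353911,  q_13=1·10263+7681=17944
a_14=1:  p_14=1·353911+202418=556329,  q_14=1·17944+10263=28207
…
a_16=2:  p_16=2·910240+556329=2376809,  q_16=2·46151+28207=120509
a_17=1:  p_17=1·2376809+910240=3287049,  q_17=1·120509+46151=166660
fundamental: x₁=3287049, y₁=166660  (since 10804691128401 − 389·27775555600 = 1)
k=2:  x_2 = 3287049·3287049+389·166660·166660 = 21609382256801,  y_2 = 3287049·166660+166660·3287049 = 1095639172680

3287049 166660
21609382256801 1095639172680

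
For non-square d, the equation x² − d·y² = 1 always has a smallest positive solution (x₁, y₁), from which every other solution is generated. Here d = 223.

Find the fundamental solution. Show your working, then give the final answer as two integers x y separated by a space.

[14; 1,13,1,28] for √223; ℓ=4 ⇒ convergent index 3
i=0: a=14 ⇒ p=14, q=1
…
i=2: a=13 ⇒ p=209, q=14
i=3: a=1 ⇒ p=224, q=15
→ (224, 15).  Check: 224²=50176, 223·15²=50175, difference 1.

224 15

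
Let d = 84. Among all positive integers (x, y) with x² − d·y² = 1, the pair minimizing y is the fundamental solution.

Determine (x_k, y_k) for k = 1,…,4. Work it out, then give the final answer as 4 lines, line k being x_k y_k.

55 6
6049 660
665335 72594
73180801 7984680

d=84: √d = [9; 6,18] (ℓ=2, even), read p_1/q_1
k=0  a_k=9  p_k/q_k = 9/1
k=1  a_k=6  p_k/q_k = 55/6
(x₁, y₁) = (55, 6);  55² − 84·6² = 1 ✓
n=2: (55,6)∘(55,6) = (55·55+84·6·6, 55·6+6·55) = (6049,660)
n=3: (6049,660)∘(55,6) = (55·6049+84·6·660, 55·660+6·6049) = (665335,72594)
n=4: (665335,72594)∘(55,6) = (55·665335+84·6·72594, 55·72594+6·665335) = (73180801,7984680)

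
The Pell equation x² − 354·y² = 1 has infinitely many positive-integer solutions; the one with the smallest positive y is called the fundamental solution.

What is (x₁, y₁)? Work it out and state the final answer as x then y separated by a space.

[18; 1,4,2,2,18,2,2,4,1,36] for √354; ℓ=10 ⇒ convergent index 9
a_0=18:  p_0=18·1+0=18,  q_0=18·0+1=1
…
a_4=2:  p_4=2·207+94=508,  q_4=2·11+5=27
a_5=18:  p_5=18·508+207=9351,  q_5=18·27+11=497
…
a_7=2:  p_7=2·19210+9351=47771,  q_7=2·1021+497=2539
a_8=4:  p_8=4·47771+19210=210294,  q_8=4·2539+1021=11177
a_9=1:  p_9=1·210294+47771=258065,  q_9=1·11177+2539=13716
fundamental: x₁=258065, y₁=13716  (since 66597544225 − 354·188128656 = 1)

258065 13716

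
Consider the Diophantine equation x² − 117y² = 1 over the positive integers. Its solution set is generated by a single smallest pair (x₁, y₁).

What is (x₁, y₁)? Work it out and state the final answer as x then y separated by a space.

d=117: √d = [10; 1,4,2,4,1,20] (ℓ=6, even), read p_5/q_5
a_0=10:  p_0=10·1+0=10,  q_0=10·0+1=1
…
a_2=4:  p_2=4·11+10=54,  q_2=4·1+1=5
a_3=2:  p_3=2·54+11=119,  q_3=2·5+1=11
a_4=4:  p_4=4·119+54=530,  q_4=4·11+5=49
a_5=1:  p_5=1·530+119=649,  q_5=1·49+11=60
(x₁, y₁) = (649, 60);  649² − 117·60² = 1 ✓

649 60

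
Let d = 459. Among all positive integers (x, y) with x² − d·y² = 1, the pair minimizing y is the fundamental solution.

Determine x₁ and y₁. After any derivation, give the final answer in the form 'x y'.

d=459: √d = [21; 2,2,1,4,21,4,1,2,2,42] (ℓ=10, even), read p_9/q_9
k=0  a_k=21  p_k/q_k = 21/1
k=1  a_k=2  p_k/q_k = 43/2
k=2  a_k=2  p_k/q_k = 107/5
k=3  a_k=1  p_k/q_k = 150/7
…
k=5  a_k=21  p_k/q_k = 14997/700
k=6  a_k=4  p_k/q_k = 60695/2833
…
k=8  a_k=2  p_k/q_k = 212079/9899
k=9  a_k=2  p_k/q_k = 499850/23331
→ (499850, 23331).  Check: 499850²=249850022500, 459·23331²=249850022499, difference 1.

499850 23331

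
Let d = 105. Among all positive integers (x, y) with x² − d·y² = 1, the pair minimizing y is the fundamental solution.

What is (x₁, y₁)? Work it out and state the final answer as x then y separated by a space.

41 4

[10; 4,20] for √105; ℓ=2 ⇒ convergent index 1
a_0=10:  p_0=10·1+0=10,  q_0=10·0+1=1
a_1=4:  p_1=4·10+1=41,  q_1=4·1+0=4
(x₁, y₁) = (41, 4);  41² − 105·4² = 1 ✓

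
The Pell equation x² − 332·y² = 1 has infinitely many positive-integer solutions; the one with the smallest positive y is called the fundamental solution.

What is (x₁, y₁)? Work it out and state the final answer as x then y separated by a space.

√332 = [18; 4,1,1,8,1,1,4,36, …], period ℓ=8 (even) → k=7
k=0  a_k=18  p_k/q_k = 18/1
…
k=4  a_k=8  p_k/q_k = 1403/77
k=5  a_k=1  p_k/q_k = 1567/86
k=6  a_k=1  p_k/q_k = 2970/163
k=7  a_k=4  p_k/q_k = 13447/738
fundamental: x₁=13447, y₁=738  (since 180821809 − 332·544644 = 1)

13447 738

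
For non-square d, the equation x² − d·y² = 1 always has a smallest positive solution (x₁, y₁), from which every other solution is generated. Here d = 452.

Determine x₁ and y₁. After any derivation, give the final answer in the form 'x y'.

1204353 56648

√452 = [21; 3,1,5,3,10,3,5,1,3,42, …], period ℓ=10 (even) → k=9
i=0: a=21 ⇒ p=21, q=1
i=1: a=3 ⇒ p=64, q=3
i=2: a=1 ⇒ p=85, q=4
i=3: a=5 ⇒ p=489, q=23
…
i=6: a=3 ⇒ p=49579, q=2332
…
i=8: a=1 ⇒ p=313483, q=14745
i=9: a=3 ⇒ p=1204353, q=56648
→ (1204353, 56648).  Check: 1204353²=1450466148609, 452·56648²=1450466148608, difference 1.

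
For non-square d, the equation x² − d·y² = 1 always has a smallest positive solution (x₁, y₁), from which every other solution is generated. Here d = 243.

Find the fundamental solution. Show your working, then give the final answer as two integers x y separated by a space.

70226 4505

√243 → a₀=15, period (1,1,2,3,15,3,2,1,1,30); ℓ=10 even so k=9
i=0: a=15 ⇒ p=15, q=1
…
i=3: a=2 ⇒ p=78, q=5
…
i=5: a=15 ⇒ p=4053, q=260
…
i=8: a=1 ⇒ p=41325, q=2651
i=9: a=1 ⇒ p=70226, q=4505
fundamental: x₁=70226, y₁=4505  (since 4931691076 − 243·20295025 = 1)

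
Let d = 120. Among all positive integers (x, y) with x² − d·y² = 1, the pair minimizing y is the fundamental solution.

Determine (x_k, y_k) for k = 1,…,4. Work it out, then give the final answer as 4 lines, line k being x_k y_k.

d=120: √d = [10; 1,20] (ℓ=2, even), read p_1/q_1
step 0: (10, 1)  from 10·(1,0) + (0,1)
step 1: (11, 1)  from 1·(10,1) + (1,0)
→ (11, 1).  Check: 11²=121, 120·1²=120, difference 1.
k=2:  x_2 = 11·11+120·1·1 = 241,  y_2 = 11·1+1·11 = 22
k=3:  x_3 = 11·241+120·1·22 = 5291,  y_3 = 11·22+1·241 = 483
k=4:  x_4 = 11·5291+120·1·483 = 116161,  y_4 = 11·483+1·5291 = 10604

11 1
241 22
5291 483
116161 10604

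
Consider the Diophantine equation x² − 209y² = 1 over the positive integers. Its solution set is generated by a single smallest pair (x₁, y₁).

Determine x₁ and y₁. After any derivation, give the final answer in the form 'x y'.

46551 3220

d=209: √d = [14; 2,5,3,2,3,5,2,28] (ℓ=8, even), read p_7/q_7
k=0  a_k=14  p_k/q_k = 14/1
k=1  a_k=2  p_k/q_k = 29/2
…
k=3  a_k=3  p_k/q_k = 506/35
…
k=5  a_k=3  p_k/q_k = 4019/278
k=6  a_k=5  p_k/q_k = 21266/1471
k=7  a_k=2  p_k/q_k = 46551/3220
(x₁, y₁) = (46551, 3220);  46551² − 209·3220² = 1 ✓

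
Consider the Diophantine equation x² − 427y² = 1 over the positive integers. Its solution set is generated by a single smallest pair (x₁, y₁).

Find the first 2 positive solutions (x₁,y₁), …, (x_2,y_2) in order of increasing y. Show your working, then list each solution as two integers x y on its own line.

62 3
7687 372

√427 = [20; 1,1,1,40, …], period ℓ=4 (even) → k=3
a_0=20:  p_0=20·1+0=20,  q_0=20·0+1=1
…
a_2=1:  p_2=1·21+20=41,  q_2=1·1+1=2
a_3=1:  p_3=1·41+21=62,  q_3=1·2+1=3
(x₁, y₁) = (62, 3);  62² − 427·3² = 1 ✓
k=2:  x_2 = 62·62+427·3·3 = 7687,  y_2 = 62·3+3·62 = 372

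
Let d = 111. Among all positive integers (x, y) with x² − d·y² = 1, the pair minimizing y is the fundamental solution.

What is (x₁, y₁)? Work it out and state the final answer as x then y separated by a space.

295 28

[10; 1,1,6,1,1,20] for √111; ℓ=6 ⇒ convergent index 5
k=0  a_k=10  p_k/q_k = 10/1
k=1  a_k=1  p_k/q_k = 11/1
…
k=3  a_k=6  p_k/q_k = 137/13
k=4  a_k=1  p_k/q_k = 158/15
k=5  a_k=1  p_k/q_k = 295/28
(x₁, y₁) = (295, 28);  295² − 111·28² = 1 ✓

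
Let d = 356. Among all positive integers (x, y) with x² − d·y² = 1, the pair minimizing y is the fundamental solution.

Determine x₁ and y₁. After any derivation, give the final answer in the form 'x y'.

[18; 1,6,1,1,2,…,6,1,36] for √356; ℓ=14 ⇒ convergent index 13
k=0  a_k=18  p_k/q_k = 18/1
k=1  a_k=1  p_k/q_k = 19/1
…
k=5  a_k=2  p_k/q_k = 717/38
…
k=9  a_k=2  p_k/q_k = 28151/1492
k=10  a_k=1  p_k/q_k = 37868/2007
…
k=12  a_k=6  p_k/q_k = 433982/23001
k=13  a_k=1  p_k/q_k = 500001/26500
(x₁, y₁) = (500001, 26500);  500001² − 356·26500² = 1 ✓

500001 26500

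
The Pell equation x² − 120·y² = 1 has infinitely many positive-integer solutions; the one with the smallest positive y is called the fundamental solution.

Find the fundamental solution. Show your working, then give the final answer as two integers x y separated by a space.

[10; 1,20] for √120; ℓ=2 ⇒ convergent index 1
i=0: a=10 ⇒ p=10, q=1
i=1: a=1 ⇒ p=11, q=1
→ (11, 1).  Check: 11²=121, 120·1²=120, difference 1.

11 1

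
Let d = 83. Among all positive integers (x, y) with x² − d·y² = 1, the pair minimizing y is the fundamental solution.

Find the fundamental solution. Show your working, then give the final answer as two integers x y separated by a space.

d=83: √d = [9; 9,18] (ℓ=2, even), read p_1/q_1
k=0  a_k=9  p_k/q_k = 9/1
k=1  a_k=9  p_k/q_k = 82/9
→ (82, 9).  Check: 82²=6724, 83·9²=6723, difference 1.

82 9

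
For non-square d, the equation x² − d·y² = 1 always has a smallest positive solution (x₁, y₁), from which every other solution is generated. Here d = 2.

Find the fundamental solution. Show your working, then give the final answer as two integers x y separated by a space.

[1; 2] for √2; ℓ=1 ⇒ convergent index 1
i=0: a=1 ⇒ p=1, q=1
i=1: a=2 ⇒ p=3, q=2
→ (3, 2).  Check: 3²=9, 2·2²=8, difference 1.

3 2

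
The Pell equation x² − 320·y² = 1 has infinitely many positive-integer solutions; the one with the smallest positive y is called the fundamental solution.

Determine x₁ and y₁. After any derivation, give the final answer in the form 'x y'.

√320 → a₀=17, period (1,7,1,34); ℓ=4 even so k=3
a_0=17:  p_0=17·1+0=17,  q_0=17·0+1=1
…
a_2=7:  p_2=7·18+17=143,  q_2=7·1+1=8
a_3=1:  p_3=1·143+18=161,  q_3=1·8+1=9
fundamental: x₁=161, y₁=9  (since 25921 − 320·81 = 1)

161 9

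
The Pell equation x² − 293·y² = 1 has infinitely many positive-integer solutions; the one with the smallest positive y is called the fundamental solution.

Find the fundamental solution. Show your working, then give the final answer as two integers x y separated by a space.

12320649 719780

d=293: √d = [17; 8,1,1,8,34] (ℓ=5, odd), read p_9/q_9
i=0: a=17 ⇒ p=17, q=1
…
i=2: a=1 ⇒ p=154, q=9
…
i=8: a=1 ⇒ p=1444507, q=84389
i=9: a=8 ⇒ p=12320649, q=719780
fundamental: x₁=12320649, y₁=719780  (since 151798391781201 − 293·518083248400 = 1)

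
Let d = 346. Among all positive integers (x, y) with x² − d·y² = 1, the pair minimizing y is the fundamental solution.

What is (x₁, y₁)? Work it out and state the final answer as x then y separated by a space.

17299 930

√346 = [18; 1,1,1,1,36, …], period ℓ=5 (odd) → k=9
step 0: (18, 1)  from 18·(1,0) + (0,1)
…
step 2: (37, 2)  from 1·(19,1) + (18,1)
step 3: (56, 3)  from 1·(37,2) + (19,1)
step 4: (93, 5)  from 1·(56,3) + (37,2)
step 5: (3404, 183)  from 36·(93,5) + (56,3)
step 6: (3497, 188)  from 1·(3404,183) + (93,5)
step 7: (6901, 371)  from 1·(3497,188) + (3404,183)
step 8: (10398, 559)  from 1·(6901,371) + (3497,188)
step 9: (17299, 930)  from 1·(10398,559) + (6901,371)
(x₁, y₁) = (17299, 930);  17299² − 346·930² = 1 ✓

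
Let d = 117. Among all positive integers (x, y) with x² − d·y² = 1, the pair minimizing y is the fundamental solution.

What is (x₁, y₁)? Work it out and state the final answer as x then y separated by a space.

649 60

[10; 1,4,2,4,1,20] for √117; ℓ=6 ⇒ convergent index 5
step 0: (10, 1)  from 10·(1,0) + (0,1)
step 1: (11, 1)  from 1·(10,1) + (1,0)
step 2: (54, 5)  from 4·(11,1) + (10,1)
step 3: (119, 11)  from 2·(54,5) + (11,1)
step 4: (530, 49)  from 4·(119,11) + (54,5)
step 5: (649, 60)  from 1·(530,49) + (119,11)
fundamental: x₁=649, y₁=60  (since 421201 − 117·3600 = 1)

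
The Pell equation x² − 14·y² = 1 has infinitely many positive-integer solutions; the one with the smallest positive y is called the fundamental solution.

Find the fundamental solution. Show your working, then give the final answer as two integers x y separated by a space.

√14 → a₀=3, period (1,2,1,6); ℓ=4 even so k=3
i=0: a=3 ⇒ p=3, q=1
…
i=2: a=2 ⇒ p=11, q=3
i=3: a=1 ⇒ p=15, q=4
(x₁, y₁) = (15, 4);  15² − 14·4² = 1 ✓

15 4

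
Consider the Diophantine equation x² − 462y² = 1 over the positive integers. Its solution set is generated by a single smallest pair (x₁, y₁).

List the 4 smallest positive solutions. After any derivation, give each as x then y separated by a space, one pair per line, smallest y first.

√462 → a₀=21, period (2,42); ℓ=2 even so k=1
k=0  a_k=21  p_k/q_k = 21/1
k=1  a_k=2  p_k/q_k = 43/2
fundamental: x₁=43, y₁=2  (since 1849 − 462·4 = 1)
k=2:  x_2 = 43·43+462·2·2 = 3697,  y_2 = 43·2+2·43 = 172
k=3:  x_3 = 43·3697+462·2·172 = 317899,  y_3 = 43·172+2·3697 = 14790
k=4:  x_4 = 43·317899+462·2·14790 = 27335617,  y_4 = 43·14790+2·317899 = 1271768

43 2
3697 172
317899 14790
27335617 1271768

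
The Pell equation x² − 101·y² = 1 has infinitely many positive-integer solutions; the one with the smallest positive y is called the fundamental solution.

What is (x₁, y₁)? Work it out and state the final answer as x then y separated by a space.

201 20

[10; 20] for √101; ℓ=1 ⇒ convergent index 1
k=0  a_k=10  p_k/q_k = 10/1
k=1  a_k=20  p_k/q_k = 201/20
→ (201, 20).  Check: 201²=40401, 101·20²=40400, difference 1.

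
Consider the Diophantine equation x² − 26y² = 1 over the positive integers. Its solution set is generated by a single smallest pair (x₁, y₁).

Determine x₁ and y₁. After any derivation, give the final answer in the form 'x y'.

51 10

d=26: √d = [5; 10] (ℓ=1, odd), read p_1/q_1
k=0  a_k=5  p_k/q_k = 5/1
k=1  a_k=10  p_k/q_k = 51/10
(x₁, y₁) = (51, 10);  51² − 26·10² = 1 ✓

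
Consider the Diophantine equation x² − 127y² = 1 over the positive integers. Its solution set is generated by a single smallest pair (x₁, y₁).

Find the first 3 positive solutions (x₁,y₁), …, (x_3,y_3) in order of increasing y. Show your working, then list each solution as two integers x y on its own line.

√127 → a₀=11, period (3,1,2,2,7,11,7,2,2,1,3,22); ℓ=12 even so k=11
k=0  a_k=11  p_k/q_k = 11/1
k=1  a_k=3  p_k/q_k = 34/3
k=2  a_k=1  p_k/q_k = 45/4
k=3  a_k=2  p_k/q_k = 124/11
k=4  a_k=2  p_k/q_k = 293/26
k=5  a_k=7  p_k/q_k = 2175/193
k=6  a_k=11  p_k/q_k = 24218/2149
…
k=8  a_k=2  p_k/q_k = 367620/32621
…
k=10  a_k=1  p_k/q_k = 1274561/113099
k=11  a_k=3  p_k/q_k = 4730624/419775
(x₁, y₁) = (4730624, 419775);  4730624² − 127·419775² = 1 ✓
n=2: (4730624,419775)∘(4730624,419775) = (4730624·4730624+127·419775·419775, 4730624·419775+419775·4730624) = (44757606858751,3971595379200)
n=3: (44757606858751,3971595379200)∘(4730624,419775) = (4730624·44757606858751+127·419775·3971595379200, 4730624·3971595379200+419775·44757606858751) = (423462818377139450624,37576248838264821825)

4730624 419775
44757606858751 3971595379200
423462818377139450624 37576248838264821825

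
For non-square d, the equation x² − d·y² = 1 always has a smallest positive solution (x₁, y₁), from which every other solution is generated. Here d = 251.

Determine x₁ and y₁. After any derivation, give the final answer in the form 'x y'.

3674890 231957

[15; 1,5,2,1,2,…,5,1,30] for √251; ℓ=14 ⇒ convergent index 13
k=0  a_k=15  p_k/q_k = 15/1
…
k=7  a_k=15  p_k/q_k = 29563/1866
…
k=12  a_k=5  p_k/q_k = 3097857/195535
k=13  a_k=1  p_k/q_k = 3674890/231957
fundamental: x₁=3674890, y₁=231957  (since 13504816512100 − 251·53804049849 = 1)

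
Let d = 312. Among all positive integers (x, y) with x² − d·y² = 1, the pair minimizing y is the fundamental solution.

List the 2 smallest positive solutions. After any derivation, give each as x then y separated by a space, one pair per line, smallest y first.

√312 = [17; 1,1,1,34, …], period ℓ=4 (even) → k=3
step 0: (17, 1)  from 17·(1,0) + (0,1)
step 1: (18, 1)  from 1·(17,1) + (1,0)
step 2: (35, 2)  from 1·(18,1) + (17,1)
step 3: (53, 3)  from 1·(35,2) + (18,1)
fundamental: x₁=53, y₁=3  (since 2809 − 312·9 = 1)
k=2:  x_2 = 53·53+312·3·3 = 5617,  y_2 = 53·3+3·53 = 318

53 3
5617 318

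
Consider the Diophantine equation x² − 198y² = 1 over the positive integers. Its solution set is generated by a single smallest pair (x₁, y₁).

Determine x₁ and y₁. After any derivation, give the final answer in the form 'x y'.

[14; 14,28] for √198; ℓ=2 ⇒ convergent index 1
a_0=14:  p_0=14·1+0=14,  q_0=14·0+1=1
a_1=14:  p_1=14·14+1=197,  q_1=14·1+0=14
(x₁, y₁) = (197, 14);  197² − 198·14² = 1 ✓

197 14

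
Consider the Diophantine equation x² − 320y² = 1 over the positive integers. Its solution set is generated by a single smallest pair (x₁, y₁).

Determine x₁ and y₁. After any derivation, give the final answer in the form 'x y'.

√320 → a₀=17, period (1,7,1,34); ℓ=4 even so k=3
step 0: (17, 1)  from 17·(1,0) + (0,1)
step 1: (18, 1)  from 1·(17,1) + (1,0)
step 2: (143, 8)  from 7·(18,1) + (17,1)
step 3: (161, 9)  from 1·(143,8) + (18,1)
(x₁, y₁) = (161, 9);  161² − 320·9² = 1 ✓

161 9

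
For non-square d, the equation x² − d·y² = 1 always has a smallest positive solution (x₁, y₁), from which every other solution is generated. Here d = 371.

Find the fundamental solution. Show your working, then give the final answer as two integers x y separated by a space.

√371 → a₀=19, period (3,1,4,1,3,38); ℓ=6 even so k=5
step 0: (19, 1)  from 19·(1,0) + (0,1)
step 1: (58, 3)  from 3·(19,1) + (1,0)
…
step 4: (443, 23)  from 1·(366,19) + (77,4)
step 5: (1695, 88)  from 3·(443,23) + (366,19)
fundamental: x₁=1695, y₁=88  (since 2873025 − 371·7744 = 1)

1695 88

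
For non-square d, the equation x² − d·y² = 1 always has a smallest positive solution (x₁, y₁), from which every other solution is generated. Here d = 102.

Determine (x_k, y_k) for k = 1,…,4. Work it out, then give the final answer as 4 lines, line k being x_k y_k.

d=102: √d = [10; 10,20] (ℓ=2, even), read p_1/q_1
k=0  a_k=10  p_k/q_k = 10/1
k=1  a_k=10  p_k/q_k = 101/10
→ (101, 10).  Check: 101²=10201, 102·10²=10200, difference 1.
n=2: (101,10)∘(101,10) = (101·101+102·10·10, 101·10+10·101) = (20401,2020)
n=3: (20401,2020)∘(101,10) = (101·20401+102·10·2020, 101·2020+10·20401) = (4120901,408030)
n=4: (4120901,408030)∘(101,10) = (101·4120901+102·10·408030, 101·408030+10·4120901) = (832401601,82420040)

101 10
20401 2020
4120901 408030
832401601 82420040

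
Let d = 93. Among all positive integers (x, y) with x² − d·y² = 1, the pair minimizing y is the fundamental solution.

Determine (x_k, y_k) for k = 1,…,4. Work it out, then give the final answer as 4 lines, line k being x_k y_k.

√93 = [9; 1,1,1,4,6,4,1,1,1,18, …], period ℓ=10 (even) → k=9
step 0: (9, 1)  from 9·(1,0) + (0,1)
step 1: (10, 1)  from 1·(9,1) + (1,0)
step 2: (19, 2)  from 1·(10,1) + (9,1)
…
step 4: (135, 14)  from 4·(29,3) + (19,2)
…
step 6: (3491, 362)  from 4·(839,87) + (135,14)
step 7: (4330, 449)  from 1·(3491,362) + (839,87)
step 8: (7821, 811)  from 1·(4330,449) + (3491,362)
step 9: (12151, 1260)  from 1·(7821,811) + (4330,449)
(x₁, y₁) = (12151, 1260);  12151² − 93·1260² = 1 ✓
n=2: (12151,1260)∘(12151,1260) = (12151·12151+93·1260·1260, 12151·1260+1260·12151) = (295293601,30620520)
n=3: (295293601,30620520)∘(12151,1260) = (12151·295293601+93·1260·30620520, 12151·30620520+1260·295293601) = (7176225079351,744139875780)
n=4: (7176225079351,744139875780)∘(12151,1260) = (12151·7176225079351+93·1260·744139875780, 12151·744139875780+1260·7176225079351) = (174396621583094401,18084087230585040)

12151 1260
295293601 30620520
7176225079351 744139875780
174396621583094401 18084087230585040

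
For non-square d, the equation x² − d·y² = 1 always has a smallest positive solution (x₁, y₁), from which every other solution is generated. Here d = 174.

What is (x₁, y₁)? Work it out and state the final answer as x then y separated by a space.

1451 110

d=174: √d = [13; 5,4,5,26] (ℓ=4, even), read p_3/q_3
step 0: (13, 1)  from 13·(1,0) + (0,1)
step 1: (66, 5)  from 5·(13,1) + (1,0)
step 2: (277, 21)  from 4·(66,5) + (13,1)
step 3: (1451, 110)  from 5·(277,21) + (66,5)
→ (1451, 110).  Check: 1451²=2105401, 174·110²=2105400, difference 1.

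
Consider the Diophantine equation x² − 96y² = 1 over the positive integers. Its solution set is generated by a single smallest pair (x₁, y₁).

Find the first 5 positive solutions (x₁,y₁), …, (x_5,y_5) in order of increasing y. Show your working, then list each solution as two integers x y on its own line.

√96 → a₀=9, period (1,3,1,18); ℓ=4 even so k=3
a_0=9:  p_0=9·1+0=9,  q_0=9·0+1=1
a_1=1:  p_1=1·9+1=10,  q_1=1·1+0=1
a_2=3:  p_2=3·10+9=39,  q_2=3·1+1=4
a_3=1:  p_3=1·39+10=49,  q_3=1·4+1=5
(x₁, y₁) = (49, 5);  49² − 96·5² = 1 ✓
k=2:  x_2 = 49·49+96·5·5 = 4801,  y_2 = 49·5+5·49 = 490
k=3:  x_3 = 49·4801+96·5·490 = 470449,  y_3 = 49·490+5·4801 = 48015
k=4:  x_4 = 49·470449+96·5·48015 = 46099201,  y_4 = 49·48015+5·470449 = 4704980
k=5:  x_5 = 49·46099201+96·5·4704980 = 4517251249,  y_5 = 49·4704980+5·46099201 = 461040025

49 5
4801 490
470449 48015
46099201 4704980
4517251249 461040025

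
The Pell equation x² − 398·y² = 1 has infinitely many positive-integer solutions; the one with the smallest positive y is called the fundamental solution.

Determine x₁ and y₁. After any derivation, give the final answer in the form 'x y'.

399 20

√398 = [19; 1,18,1,38, …], period ℓ=4 (even) → k=3
i=0: a=19 ⇒ p=19, q=1
i=1: a=1 ⇒ p=20, q=1
i=2: a=18 ⇒ p=379, q=19
i=3: a=1 ⇒ p=399, q=20
fundamental: x₁=399, y₁=20  (since 159201 − 398·400 = 1)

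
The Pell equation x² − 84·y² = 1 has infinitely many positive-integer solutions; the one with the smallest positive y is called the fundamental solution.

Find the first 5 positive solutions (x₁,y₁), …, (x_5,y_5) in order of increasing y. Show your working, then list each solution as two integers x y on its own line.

√84 → a₀=9, period (6,18); ℓ=2 even so k=1
k=0  a_k=9  p_k/q_k = 9/1
k=1  a_k=6  p_k/q_k = 55/6
→ (55, 6).  Check: 55²=3025, 84·6²=3024, difference 1.
n=2: (55,6)∘(55,6) = (55·55+84·6·6, 55·6+6·55) = (6049,660)
n=3: (6049,660)∘(55,6) = (55·6049+84·6·660, 55·660+6·6049) = (665335,72594)
n=4: (665335,72594)∘(55,6) = (55·665335+84·6·72594, 55·72594+6·665335) = (73180801,7984680)
n=5: (73180801,7984680)∘(55,6) = (55·73180801+84·6·7984680, 55·7984680+6·73180801) = (8049222775,878242206)

55 6
6049 660
665335 72594
73180801 7984680
8049222775 878242206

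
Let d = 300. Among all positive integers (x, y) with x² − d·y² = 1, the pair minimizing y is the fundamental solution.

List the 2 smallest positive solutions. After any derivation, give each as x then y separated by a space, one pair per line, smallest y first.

√300 = [17; 3,8,3,34, …], period ℓ=4 (even) → k=3
i=0: a=17 ⇒ p=17, q=1
…
i=2: a=8 ⇒ p=433, q=25
i=3: a=3 ⇒ p=1351, q=78
(x₁, y₁) = (1351, 78);  1351² − 300·78² = 1 ✓
(1351+78√300)^2 = 3650401 + 210756√300

1351 78
3650401 210756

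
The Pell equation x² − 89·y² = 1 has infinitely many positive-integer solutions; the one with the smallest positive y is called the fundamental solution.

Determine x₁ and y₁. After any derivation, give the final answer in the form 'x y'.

√89 → a₀=9, period (2,3,3,2,18); ℓ=5 odd so k=9
step 0: (9, 1)  from 9·(1,0) + (0,1)
…
step 5: (9217, 977)  from 18·(500,53) + (217,23)
…
step 7: (66019, 6998)  from 3·(18934,2007) + (9217,977)
step 8: (216991, 23001)  from 3·(66019,6998) + (18934,2007)
step 9: (500001, 53000)  from 2·(216991,23001) + (66019,6998)
(x₁, y₁) = (500001, 53000);  500001² − 89·53000² = 1 ✓

500001 53000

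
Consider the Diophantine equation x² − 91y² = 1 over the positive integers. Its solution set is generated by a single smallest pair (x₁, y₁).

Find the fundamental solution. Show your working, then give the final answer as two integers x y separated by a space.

1574 165

√91 = [9; 1,1,5,1,5,1,1,18, …], period ℓ=8 (even) → k=7
k=0  a_k=9  p_k/q_k = 9/1
k=1  a_k=1  p_k/q_k = 10/1
k=2  a_k=1  p_k/q_k = 19/2
k=3  a_k=5  p_k/q_k = 105/11
…
k=6  a_k=1  p_k/q_k = 849/89
k=7  a_k=1  p_k/q_k = 1574/165
→ (1574, 165).  Check: 1574²=2477476, 91·165²=2477475, difference 1.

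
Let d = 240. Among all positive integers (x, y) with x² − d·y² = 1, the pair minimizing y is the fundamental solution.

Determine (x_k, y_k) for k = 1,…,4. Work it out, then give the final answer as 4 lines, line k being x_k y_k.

31 2
1921 124
119071 7686
7380481 476408

d=240: √d = [15; 2,30] (ℓ=2, even), read p_1/q_1
i=0: a=15 ⇒ p=15, q=1
i=1: a=2 ⇒ p=31, q=2
→ (31, 2).  Check: 31²=961, 240·2²=960, difference 1.
n=2: (31,2)∘(31,2) = (31·31+240·2·2, 31·2+2·31) = (1921,124)
n=3: (1921,124)∘(31,2) = (31·1921+240·2·124, 31·124+2·1921) = (119071,7686)
n=4: (119071,7686)∘(31,2) = (31·119071+240·2·7686, 31·7686+2·119071) = (7380481,476408)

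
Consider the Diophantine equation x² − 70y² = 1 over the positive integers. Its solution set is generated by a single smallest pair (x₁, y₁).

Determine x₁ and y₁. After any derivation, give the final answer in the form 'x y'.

[8; 2,1,2,1,2,16] for √70; ℓ=6 ⇒ convergent index 5
i=0: a=8 ⇒ p=8, q=1
i=1: a=2 ⇒ p=17, q=2
…
i=4: a=1 ⇒ p=92, q=11
i=5: a=2 ⇒ p=251, q=30
→ (251, 30).  Check: 251²=63001, 70·30²=63000, difference 1.

251 30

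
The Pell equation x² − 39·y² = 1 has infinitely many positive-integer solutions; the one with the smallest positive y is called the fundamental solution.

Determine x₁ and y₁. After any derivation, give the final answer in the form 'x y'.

25 4

d=39: √d = [6; 4,12] (ℓ=2, even), read p_1/q_1
step 0: (6, 1)  from 6·(1,0) + (0,1)
step 1: (25, 4)  from 4·(6,1) + (1,0)
→ (25, 4).  Check: 25²=625, 39·4²=624, difference 1.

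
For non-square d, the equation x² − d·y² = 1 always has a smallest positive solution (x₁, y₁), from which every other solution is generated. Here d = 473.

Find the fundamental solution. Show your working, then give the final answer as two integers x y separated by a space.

d=473: √d = [21; 1,2,1,42] (ℓ=4, even), read p_3/q_3
a_0=21:  p_0=21·1+0=21,  q_0=21·0+1=1
a_1=1:  p_1=1·21+1=22,  q_1=1·1+0=1
a_2=2:  p_2=2·22+21=65,  q_2=2·1+1=3
a_3=1:  p_3=1·65+22=87,  q_3=1·3+1=4
→ (87, 4).  Check: 87²=7569, 473·4²=7568, difference 1.

87 4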